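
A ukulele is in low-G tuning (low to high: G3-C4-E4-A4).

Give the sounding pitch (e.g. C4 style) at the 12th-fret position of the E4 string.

E5

The open E4 string plus 12 semitones: E–F–F#–G–…–D–D#–E.
The walk passes from B into C once, so the octave number goes from 4 to 5.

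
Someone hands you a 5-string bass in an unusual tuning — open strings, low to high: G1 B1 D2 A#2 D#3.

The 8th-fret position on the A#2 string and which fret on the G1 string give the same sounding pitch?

A#2 at fret 8 is A#2 + 8 semitones = F#3.
The open G1 string is 15 semitones below the open A#2, so the same pitch on the G1 string lies at fret 8 + 15 = 23.

23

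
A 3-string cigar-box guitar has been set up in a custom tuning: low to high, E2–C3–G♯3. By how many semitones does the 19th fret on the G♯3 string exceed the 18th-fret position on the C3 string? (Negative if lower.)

9 semitones

G♯3 at fret 19 → D♯5 (MIDI 75); C3 at fret 18 → F♯4 (MIDI 66).
75 − 66 = 9, so the two pitches are 9 semitones apart.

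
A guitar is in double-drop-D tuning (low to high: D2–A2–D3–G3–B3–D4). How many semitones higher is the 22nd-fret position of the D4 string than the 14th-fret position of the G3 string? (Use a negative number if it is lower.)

15 semitones

D4 at fret 22 → C6 (MIDI 84); G3 at fret 14 → A4 (MIDI 69).
84 − 69 = 15, so the two pitches are 15 semitones apart.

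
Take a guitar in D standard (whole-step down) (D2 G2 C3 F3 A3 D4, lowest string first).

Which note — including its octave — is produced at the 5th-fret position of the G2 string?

C3

The open G2 string plus 5 semitones: G–G#–A–A#–B–C.
The walk passes from B into C once, so the octave number goes from 2 to 3.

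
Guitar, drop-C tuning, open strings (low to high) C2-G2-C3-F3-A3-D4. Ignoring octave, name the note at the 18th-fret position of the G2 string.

G2 is MIDI 43. Adding 18 gives 61; 61 mod 12 = 1, i.e. C#.
(Equivalently spelled Db.)

C#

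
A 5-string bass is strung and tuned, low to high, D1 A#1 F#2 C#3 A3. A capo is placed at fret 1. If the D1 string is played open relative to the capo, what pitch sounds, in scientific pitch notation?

D#1

The capo raises the open D1 by 1 semitone to D#1; fretting 0 more gives D1 + 1 + 0 = D1 + 1 semitone = D#1.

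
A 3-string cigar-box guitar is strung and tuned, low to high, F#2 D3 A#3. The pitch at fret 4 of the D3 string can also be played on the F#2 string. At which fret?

12

Fret 4 on D3 is MIDI 50 + 4 = 54 (F#3). On the F#2 string (open MIDI 42), that pitch is 54 − 42 = fret 12.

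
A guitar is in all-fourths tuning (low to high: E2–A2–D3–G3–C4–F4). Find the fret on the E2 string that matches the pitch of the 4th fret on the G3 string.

19

Fret 4 on G3 is MIDI 55 + 4 = 59 (B3). On the E2 string (open MIDI 40), that pitch is 59 − 40 = fret 19.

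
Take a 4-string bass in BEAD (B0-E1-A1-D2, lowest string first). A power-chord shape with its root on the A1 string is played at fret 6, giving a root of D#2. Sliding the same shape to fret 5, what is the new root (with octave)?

Moving from fret 6 to fret 5 shifts the root by -1 semitone.
D#2 down 1 semitone is D2.

D2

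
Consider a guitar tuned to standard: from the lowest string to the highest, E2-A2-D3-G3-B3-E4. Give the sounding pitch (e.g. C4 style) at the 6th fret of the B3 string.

F4

B3 is MIDI 59. Adding 6 gives 65, which is F4.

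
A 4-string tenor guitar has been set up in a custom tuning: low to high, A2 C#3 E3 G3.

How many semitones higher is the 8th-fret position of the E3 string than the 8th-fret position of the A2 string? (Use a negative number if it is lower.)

7 semitones

E3 at fret 8 → C4 (MIDI 60); A2 at fret 8 → F3 (MIDI 53).
60 − 53 = 7, so the two pitches are 7 semitones apart.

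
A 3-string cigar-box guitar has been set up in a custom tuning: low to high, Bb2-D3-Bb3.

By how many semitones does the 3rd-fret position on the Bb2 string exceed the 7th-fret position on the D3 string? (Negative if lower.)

Bb2 at fret 3 → Db3 (MIDI 49); D3 at fret 7 → A3 (MIDI 57).
49 − 57 = -8, so the two pitches are 8 semitones apart.

-8 semitones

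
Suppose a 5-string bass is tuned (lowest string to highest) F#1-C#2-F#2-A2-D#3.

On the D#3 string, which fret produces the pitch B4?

20

B4 is 20 semitones above the open D#3 (D#–E–F–F#–…–A–A#–B), so it sits at fret 20.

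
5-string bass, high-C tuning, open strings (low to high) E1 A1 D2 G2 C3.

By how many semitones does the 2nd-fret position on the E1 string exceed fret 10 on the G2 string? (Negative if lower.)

E1 at fret 2 → F#1 (MIDI 30); G2 at fret 10 → F3 (MIDI 53).
30 − 53 = -23, so the two pitches are 23 semitones apart.

-23 semitones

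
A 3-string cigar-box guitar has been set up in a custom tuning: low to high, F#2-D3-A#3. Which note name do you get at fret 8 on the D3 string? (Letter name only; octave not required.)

Each fret is one semitone, so D3 + 8 = A#.
(Equivalently spelled Bb.)

A#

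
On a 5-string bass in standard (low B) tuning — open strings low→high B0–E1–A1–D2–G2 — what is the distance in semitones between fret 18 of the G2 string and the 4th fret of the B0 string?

34 semitones

G2 at fret 18 → C♯4 (MIDI 61); B0 at fret 4 → D♯1 (MIDI 27).
61 − 27 = 34, so the two pitches are 34 semitones apart, with C♯4 the higher.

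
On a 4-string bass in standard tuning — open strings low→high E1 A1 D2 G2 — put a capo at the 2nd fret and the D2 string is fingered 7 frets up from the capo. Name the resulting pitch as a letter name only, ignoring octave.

The capo raises the open D2 by 2 semitones to E2; fretting 7 more gives D2 + 2 + 7 = D2 + 9 semitones, landing on B.

B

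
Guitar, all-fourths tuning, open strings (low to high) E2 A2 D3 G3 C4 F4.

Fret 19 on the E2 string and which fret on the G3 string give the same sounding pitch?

4

E2 at fret 19 is E2 + 19 semitones = B3.
The open G3 string is 15 semitones above the open E2, so the same pitch on the G3 string lies at fret 19 − 15 = 4.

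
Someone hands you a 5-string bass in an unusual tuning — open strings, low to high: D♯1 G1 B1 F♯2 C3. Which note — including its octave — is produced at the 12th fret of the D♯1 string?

D♯2

D♯1 is MIDI 27. Adding 12 gives 39, which is D♯2.
(Equivalently spelled E♭2.)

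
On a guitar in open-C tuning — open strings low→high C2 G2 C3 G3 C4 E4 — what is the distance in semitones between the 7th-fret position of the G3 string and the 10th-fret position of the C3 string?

4 semitones

G3 at fret 7 → D4 (MIDI 62); C3 at fret 10 → A#3 (MIDI 58).
62 − 58 = 4, so the two pitches are 4 semitones apart, with D4 the higher.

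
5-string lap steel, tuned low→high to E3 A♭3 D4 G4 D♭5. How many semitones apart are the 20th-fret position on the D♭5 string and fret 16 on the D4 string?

D♭5 at fret 20 → A6 (MIDI 93); D4 at fret 16 → G♭5 (MIDI 78).
93 − 78 = 15, so the two pitches are 15 semitones apart, with A6 the higher.

15 semitones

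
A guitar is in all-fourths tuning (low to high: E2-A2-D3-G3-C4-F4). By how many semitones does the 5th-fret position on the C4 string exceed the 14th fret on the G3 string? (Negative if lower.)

-4 semitones

C4 at fret 5 → F4 (MIDI 65); G3 at fret 14 → A4 (MIDI 69).
65 − 69 = -4, so the two pitches are 4 semitones apart.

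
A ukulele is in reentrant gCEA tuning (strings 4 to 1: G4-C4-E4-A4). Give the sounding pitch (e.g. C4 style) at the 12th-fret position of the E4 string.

E5

Each fret is one semitone, so E4 + 12 = E5.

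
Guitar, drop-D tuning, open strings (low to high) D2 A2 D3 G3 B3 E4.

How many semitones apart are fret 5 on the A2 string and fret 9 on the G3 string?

14 semitones

A2 at fret 5 → D3 (MIDI 50); G3 at fret 9 → E4 (MIDI 64).
50 − 64 = -14, so the two pitches are 14 semitones apart, with E4 the higher.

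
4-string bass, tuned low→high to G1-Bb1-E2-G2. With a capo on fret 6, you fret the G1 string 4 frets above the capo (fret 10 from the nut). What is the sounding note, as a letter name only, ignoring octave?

The capo raises the open G1 by 6 semitones to Db2; fretting 4 more gives G1 + 6 + 4 = G1 + 10 semitones, landing on F.

F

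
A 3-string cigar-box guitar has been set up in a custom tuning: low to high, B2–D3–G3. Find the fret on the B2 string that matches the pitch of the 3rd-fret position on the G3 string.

11

Fret 3 on G3 is MIDI 55 + 3 = 58 (Bb3). On the B2 string (open MIDI 47), that pitch is 58 − 47 = fret 11.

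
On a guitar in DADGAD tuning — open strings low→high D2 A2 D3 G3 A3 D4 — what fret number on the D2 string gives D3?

D3 is 12 semitones above the open D2 (D–D#–E–F–…–C–C#–D), so it sits at fret 12.

12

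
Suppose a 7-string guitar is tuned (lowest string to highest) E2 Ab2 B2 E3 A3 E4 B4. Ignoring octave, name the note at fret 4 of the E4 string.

Ab

E4 is MIDI 64. Adding 4 gives 68; 68 mod 12 = 8, i.e. Ab.
(Equivalently spelled G#.)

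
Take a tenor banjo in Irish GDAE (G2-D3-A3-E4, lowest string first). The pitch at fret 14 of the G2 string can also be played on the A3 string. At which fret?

0

G2 at fret 14 is G2 + 14 semitones = A3.
The open A3 string is 14 semitones above the open G2, so the same pitch on the A3 string lies at fret 14 − 14 = 0.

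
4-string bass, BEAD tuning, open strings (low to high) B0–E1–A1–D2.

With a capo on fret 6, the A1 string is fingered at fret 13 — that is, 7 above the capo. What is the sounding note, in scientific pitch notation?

A♯2

The capo raises the open A1 by 6 semitones to D♯2; fretting 7 more gives A1 + 6 + 7 = A1 + 13 semitones = A♯2.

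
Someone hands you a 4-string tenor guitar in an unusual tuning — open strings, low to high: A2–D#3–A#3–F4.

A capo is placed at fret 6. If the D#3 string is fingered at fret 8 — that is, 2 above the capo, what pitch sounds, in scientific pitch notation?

B3

The capo raises the open D#3 by 6 semitones to A3; fretting 2 more gives D#3 + 6 + 2 = D#3 + 8 semitones = B3.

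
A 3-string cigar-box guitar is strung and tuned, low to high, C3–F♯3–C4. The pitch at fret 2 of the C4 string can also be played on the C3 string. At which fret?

14

Fret 2 on C4 is MIDI 60 + 2 = 62 (D4). On the C3 string (open MIDI 48), that pitch is 62 − 48 = fret 14.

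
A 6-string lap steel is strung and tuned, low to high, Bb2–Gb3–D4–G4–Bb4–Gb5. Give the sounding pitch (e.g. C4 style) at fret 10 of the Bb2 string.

Each fret is one semitone, so Bb2 + 10 = Ab3.

Ab3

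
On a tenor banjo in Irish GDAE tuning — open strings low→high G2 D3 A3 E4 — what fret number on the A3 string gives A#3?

1

A#3 is 1 semitone above the open A3 (A–A#), so it sits at fret 1.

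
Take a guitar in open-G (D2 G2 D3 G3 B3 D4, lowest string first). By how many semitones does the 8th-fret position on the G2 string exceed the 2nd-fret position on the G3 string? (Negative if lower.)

G2 at fret 8 → D♯3 (MIDI 51); G3 at fret 2 → A3 (MIDI 57).
51 − 57 = -6, so the two pitches are 6 semitones apart.

-6 semitones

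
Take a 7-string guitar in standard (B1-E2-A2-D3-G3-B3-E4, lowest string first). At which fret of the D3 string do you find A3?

A3 is 7 semitones above the open D3 (D–D#–E–F–F#–G–G#–A), so it sits at fret 7.

7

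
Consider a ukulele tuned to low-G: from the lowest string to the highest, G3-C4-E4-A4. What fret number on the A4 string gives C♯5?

C♯5 is 4 semitones above the open A4 (A–A#–B–C–C#), so it sits at fret 4.

4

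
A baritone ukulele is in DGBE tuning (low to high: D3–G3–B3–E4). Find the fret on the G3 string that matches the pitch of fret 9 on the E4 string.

18

E4 at fret 9 is E4 + 9 semitones = C#5.
The open G3 string is 9 semitones below the open E4, so the same pitch on the G3 string lies at fret 9 + 9 = 18.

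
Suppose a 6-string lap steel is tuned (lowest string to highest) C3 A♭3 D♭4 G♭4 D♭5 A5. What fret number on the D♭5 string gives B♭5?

B♭5 is 9 semitones above the open D♭5 (Db–D–Eb–E–F–Gb–G–Ab–A–Bb), so it sits at fret 9.

9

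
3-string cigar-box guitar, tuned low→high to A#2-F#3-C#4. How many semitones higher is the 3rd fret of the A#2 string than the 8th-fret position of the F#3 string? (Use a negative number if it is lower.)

A#2 at fret 3 → C#3 (MIDI 49); F#3 at fret 8 → D4 (MIDI 62).
49 − 62 = -13, so the two pitches are 13 semitones apart.

-13 semitones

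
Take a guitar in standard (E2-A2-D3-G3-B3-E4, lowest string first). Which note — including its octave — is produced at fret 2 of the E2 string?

E2 is MIDI 40. Adding 2 gives 42, which is F#2.

F#2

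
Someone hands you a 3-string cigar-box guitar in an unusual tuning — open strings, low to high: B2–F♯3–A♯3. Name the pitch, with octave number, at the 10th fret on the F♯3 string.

F♯3 is MIDI 54. Adding 10 gives 64, which is E4.

E4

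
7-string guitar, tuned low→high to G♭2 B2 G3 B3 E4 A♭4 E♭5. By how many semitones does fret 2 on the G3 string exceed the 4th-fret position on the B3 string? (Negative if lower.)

-6 semitones

G3 at fret 2 → A3 (MIDI 57); B3 at fret 4 → E♭4 (MIDI 63).
57 − 63 = -6, so the two pitches are 6 semitones apart.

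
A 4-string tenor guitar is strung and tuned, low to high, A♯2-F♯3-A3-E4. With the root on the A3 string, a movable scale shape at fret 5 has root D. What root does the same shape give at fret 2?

Moving from fret 5 to fret 2 shifts the root by -3 semitones.
D down 3 semitones is B.

B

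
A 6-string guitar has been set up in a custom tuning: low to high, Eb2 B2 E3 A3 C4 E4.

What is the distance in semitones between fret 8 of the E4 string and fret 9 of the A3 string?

6 semitones

E4 at fret 8 → C5 (MIDI 72); A3 at fret 9 → Gb4 (MIDI 66).
72 − 66 = 6, so the two pitches are 6 semitones apart, with C5 the higher.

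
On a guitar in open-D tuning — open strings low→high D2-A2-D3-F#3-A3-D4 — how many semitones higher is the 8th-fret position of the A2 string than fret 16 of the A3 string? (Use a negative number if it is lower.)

-20 semitones

A2 at fret 8 → F3 (MIDI 53); A3 at fret 16 → C#5 (MIDI 73).
53 − 73 = -20, so the two pitches are 20 semitones apart.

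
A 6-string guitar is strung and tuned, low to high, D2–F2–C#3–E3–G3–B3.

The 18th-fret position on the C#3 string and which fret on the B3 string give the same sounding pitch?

C#3 at fret 18 is C#3 + 18 semitones = G4.
The open B3 string is 10 semitones above the open C#3, so the same pitch on the B3 string lies at fret 18 − 10 = 8.

8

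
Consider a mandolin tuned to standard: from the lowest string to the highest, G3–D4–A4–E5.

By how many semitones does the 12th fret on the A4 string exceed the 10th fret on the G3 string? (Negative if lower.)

16 semitones

A4 at fret 12 → A5 (MIDI 81); G3 at fret 10 → F4 (MIDI 65).
81 − 65 = 16, so the two pitches are 16 semitones apart.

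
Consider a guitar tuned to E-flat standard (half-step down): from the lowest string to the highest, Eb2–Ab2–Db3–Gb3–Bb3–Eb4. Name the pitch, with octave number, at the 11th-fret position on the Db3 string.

C4

Db3 is MIDI 49. Adding 11 gives 60, which is C4.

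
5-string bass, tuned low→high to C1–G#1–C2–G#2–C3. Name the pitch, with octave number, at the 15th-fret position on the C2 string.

The open C2 string plus 15 semitones: C–C#–D–D#–…–C#–D–D#.
The walk passes from B into C once, so the octave number goes from 2 to 3.

D#3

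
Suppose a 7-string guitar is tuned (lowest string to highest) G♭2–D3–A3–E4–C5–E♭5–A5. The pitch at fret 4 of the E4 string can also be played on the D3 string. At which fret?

18

E4 at fret 4 is E4 + 4 semitones = A♭4.
The open D3 string is 14 semitones below the open E4, so the same pitch on the D3 string lies at fret 4 + 14 = 18.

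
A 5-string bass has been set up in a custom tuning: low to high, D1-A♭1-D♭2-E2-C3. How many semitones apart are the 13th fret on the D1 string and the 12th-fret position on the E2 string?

D1 at fret 13 → E♭2 (MIDI 39); E2 at fret 12 → E3 (MIDI 52).
39 − 52 = -13, so the two pitches are 13 semitones apart, with E3 the higher.

13 semitones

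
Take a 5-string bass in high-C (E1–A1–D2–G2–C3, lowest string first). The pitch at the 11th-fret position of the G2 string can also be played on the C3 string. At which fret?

6

G2 at fret 11 is G2 + 11 semitones = F#3.
The open C3 string is 5 semitones above the open G2, so the same pitch on the C3 string lies at fret 11 − 5 = 6.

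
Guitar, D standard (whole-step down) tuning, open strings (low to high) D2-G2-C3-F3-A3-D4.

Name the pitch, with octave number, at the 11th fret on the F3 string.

E4

F3 is MIDI 53. Adding 11 gives 64, which is E4.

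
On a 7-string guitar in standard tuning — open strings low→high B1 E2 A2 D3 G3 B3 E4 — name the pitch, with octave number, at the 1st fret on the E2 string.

F2

The open E2 string plus 1 semitone: E–F.
No B→C boundary is crossed, so the octave stays at 2.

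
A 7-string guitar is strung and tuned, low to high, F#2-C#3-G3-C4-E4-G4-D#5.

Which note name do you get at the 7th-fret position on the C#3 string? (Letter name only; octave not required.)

G#

C#3 is MIDI 49. Adding 7 gives 56; 56 mod 12 = 8, i.e. G#.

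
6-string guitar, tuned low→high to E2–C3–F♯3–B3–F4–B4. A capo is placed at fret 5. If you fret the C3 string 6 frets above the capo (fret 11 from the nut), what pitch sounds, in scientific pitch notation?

B3

The capo raises the open C3 by 5 semitones to F3; fretting 6 more gives C3 + 5 + 6 = C3 + 11 semitones = B3.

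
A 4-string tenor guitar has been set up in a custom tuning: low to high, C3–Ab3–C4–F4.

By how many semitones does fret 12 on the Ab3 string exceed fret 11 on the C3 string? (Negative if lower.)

9 semitones

Ab3 at fret 12 → Ab4 (MIDI 68); C3 at fret 11 → B3 (MIDI 59).
68 − 59 = 9, so the two pitches are 9 semitones apart.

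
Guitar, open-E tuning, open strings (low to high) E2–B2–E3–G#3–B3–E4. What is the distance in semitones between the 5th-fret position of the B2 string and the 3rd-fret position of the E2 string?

9 semitones

B2 at fret 5 → E3 (MIDI 52); E2 at fret 3 → G2 (MIDI 43).
52 − 43 = 9, so the two pitches are 9 semitones apart, with E3 the higher.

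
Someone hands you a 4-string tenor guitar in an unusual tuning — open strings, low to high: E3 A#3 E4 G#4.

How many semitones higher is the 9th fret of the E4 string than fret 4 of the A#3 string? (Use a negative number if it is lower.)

E4 at fret 9 → C#5 (MIDI 73); A#3 at fret 4 → D4 (MIDI 62).
73 − 62 = 11, so the two pitches are 11 semitones apart.

11 semitones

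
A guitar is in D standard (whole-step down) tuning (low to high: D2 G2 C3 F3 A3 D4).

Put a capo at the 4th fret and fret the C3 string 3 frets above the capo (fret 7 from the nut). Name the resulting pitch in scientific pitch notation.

G3

The capo raises the open C3 by 4 semitones to E3; fretting 3 more gives C3 + 4 + 3 = C3 + 7 semitones = G3.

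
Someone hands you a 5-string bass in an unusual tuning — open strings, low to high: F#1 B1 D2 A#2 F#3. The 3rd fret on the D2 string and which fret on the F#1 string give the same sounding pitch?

D2 at fret 3 is D2 + 3 semitones = F2.
The open F#1 string is 8 semitones below the open D2, so the same pitch on the F#1 string lies at fret 3 + 8 = 11.

11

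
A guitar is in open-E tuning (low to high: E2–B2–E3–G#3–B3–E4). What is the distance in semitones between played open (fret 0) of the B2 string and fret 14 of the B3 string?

26 semitones

B2 at fret 0 → B2 (MIDI 47); B3 at fret 14 → C#5 (MIDI 73).
47 − 73 = -26, so the two pitches are 26 semitones apart, with C#5 the higher.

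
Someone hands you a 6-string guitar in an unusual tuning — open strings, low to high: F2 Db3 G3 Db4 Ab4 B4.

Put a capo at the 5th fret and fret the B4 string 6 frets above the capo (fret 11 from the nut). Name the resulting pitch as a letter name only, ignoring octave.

The capo raises the open B4 by 5 semitones to E5; fretting 6 more gives B4 + 5 + 6 = B4 + 11 semitones, landing on Bb.
(Also written A#.)

Bb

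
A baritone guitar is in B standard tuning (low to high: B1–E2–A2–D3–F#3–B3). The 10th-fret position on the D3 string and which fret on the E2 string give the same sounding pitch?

20

D3 at fret 10 is D3 + 10 semitones = C4.
The open E2 string is 10 semitones below the open D3, so the same pitch on the E2 string lies at fret 10 + 10 = 20.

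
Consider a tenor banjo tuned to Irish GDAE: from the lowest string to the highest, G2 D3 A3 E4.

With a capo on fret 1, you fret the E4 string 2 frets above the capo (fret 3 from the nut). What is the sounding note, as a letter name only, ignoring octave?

The capo raises the open E4 by 1 semitone to F4; fretting 2 more gives E4 + 1 + 2 = E4 + 3 semitones, landing on G.

G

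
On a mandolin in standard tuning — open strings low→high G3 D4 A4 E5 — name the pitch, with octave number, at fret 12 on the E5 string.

E5 is MIDI 76. Adding 12 gives 88, which is E6.

E6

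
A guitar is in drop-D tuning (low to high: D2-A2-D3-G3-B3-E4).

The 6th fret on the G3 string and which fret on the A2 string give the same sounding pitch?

16

G3 at fret 6 is G3 + 6 semitones = C#4.
The open A2 string is 10 semitones below the open G3, so the same pitch on the A2 string lies at fret 6 + 10 = 16.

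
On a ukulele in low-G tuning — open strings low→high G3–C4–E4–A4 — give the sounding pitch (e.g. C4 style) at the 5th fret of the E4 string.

A4

Each fret is one semitone, so E4 + 5 = A4.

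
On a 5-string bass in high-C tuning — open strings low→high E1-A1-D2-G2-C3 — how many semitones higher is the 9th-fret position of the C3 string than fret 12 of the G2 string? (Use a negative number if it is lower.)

2 semitones

C3 at fret 9 → A3 (MIDI 57); G2 at fret 12 → G3 (MIDI 55).
57 − 55 = 2, so the two pitches are 2 semitones apart.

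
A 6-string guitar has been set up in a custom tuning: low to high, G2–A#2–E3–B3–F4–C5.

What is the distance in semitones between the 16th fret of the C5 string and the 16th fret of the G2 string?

C5 at fret 16 → E6 (MIDI 88); G2 at fret 16 → B3 (MIDI 59).
88 − 59 = 29, so the two pitches are 29 semitones apart, with E6 the higher.

29 semitones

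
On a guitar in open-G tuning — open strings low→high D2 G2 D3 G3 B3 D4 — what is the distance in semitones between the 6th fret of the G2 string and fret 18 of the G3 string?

24 semitones

G2 at fret 6 → C#3 (MIDI 49); G3 at fret 18 → C#5 (MIDI 73).
49 − 73 = -24, so the two pitches are 24 semitones apart, with C#5 the higher.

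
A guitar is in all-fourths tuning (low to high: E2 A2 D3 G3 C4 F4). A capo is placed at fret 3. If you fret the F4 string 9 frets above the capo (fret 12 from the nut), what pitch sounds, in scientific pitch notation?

The capo raises the open F4 by 3 semitones to G#4; fretting 9 more gives F4 + 3 + 9 = F4 + 12 semitones = F5.

F5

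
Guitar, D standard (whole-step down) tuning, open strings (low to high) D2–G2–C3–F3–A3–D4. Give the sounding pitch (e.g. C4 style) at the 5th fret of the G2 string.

C3

Each fret is one semitone, so G2 + 5 = C3.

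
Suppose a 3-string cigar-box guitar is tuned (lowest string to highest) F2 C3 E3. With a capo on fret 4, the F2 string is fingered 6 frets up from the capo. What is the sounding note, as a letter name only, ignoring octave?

The capo raises the open F2 by 4 semitones to A2; fretting 6 more gives F2 + 4 + 6 = F2 + 10 semitones, landing on D#.

D#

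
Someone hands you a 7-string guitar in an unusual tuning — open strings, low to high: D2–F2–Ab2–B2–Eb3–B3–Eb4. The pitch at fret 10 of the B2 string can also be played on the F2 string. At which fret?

B2 at fret 10 is B2 + 10 semitones = A3.
The open F2 string is 6 semitones below the open B2, so the same pitch on the F2 string lies at fret 10 + 6 = 16.

16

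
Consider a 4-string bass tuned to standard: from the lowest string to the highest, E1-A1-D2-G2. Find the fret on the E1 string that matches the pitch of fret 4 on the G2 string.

G2 at fret 4 is G2 + 4 semitones = B2.
The open E1 string is 15 semitones below the open G2, so the same pitch on the E1 string lies at fret 4 + 15 = 19.

19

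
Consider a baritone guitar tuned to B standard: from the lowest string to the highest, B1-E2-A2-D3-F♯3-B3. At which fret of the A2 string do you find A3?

A3 is 12 semitones above the open A2 (A–A#–B–C–…–G–G#–A), so it sits at fret 12.

12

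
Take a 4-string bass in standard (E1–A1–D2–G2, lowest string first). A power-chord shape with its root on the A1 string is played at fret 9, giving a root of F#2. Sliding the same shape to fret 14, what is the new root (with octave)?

B2

Moving from fret 9 to fret 14 shifts the root by 5 semitones.
F#2 up 5 semitones is B2.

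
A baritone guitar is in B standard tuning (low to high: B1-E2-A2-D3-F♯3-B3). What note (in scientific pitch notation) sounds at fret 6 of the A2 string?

The open A2 string plus 6 semitones: A–A#–B–C–C#–D–D#.
The walk passes from B into C once, so the octave number goes from 2 to 3.
(Equivalently spelled E♭3.)

D♯3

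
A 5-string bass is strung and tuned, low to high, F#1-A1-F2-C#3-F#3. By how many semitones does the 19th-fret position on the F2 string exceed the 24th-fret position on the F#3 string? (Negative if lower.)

F2 at fret 19 → C4 (MIDI 60); F#3 at fret 24 → F#5 (MIDI 78).
60 − 78 = -18, so the two pitches are 18 semitones apart.

-18 semitones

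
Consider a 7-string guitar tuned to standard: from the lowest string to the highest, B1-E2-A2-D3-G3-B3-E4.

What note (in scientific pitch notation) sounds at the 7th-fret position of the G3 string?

D4

G3 is MIDI 55. Adding 7 gives 62, which is D4.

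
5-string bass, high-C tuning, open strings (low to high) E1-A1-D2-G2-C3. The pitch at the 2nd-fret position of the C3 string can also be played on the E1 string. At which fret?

Fret 2 on C3 is MIDI 48 + 2 = 50 (D3). On the E1 string (open MIDI 28), that pitch is 50 − 28 = fret 22.

22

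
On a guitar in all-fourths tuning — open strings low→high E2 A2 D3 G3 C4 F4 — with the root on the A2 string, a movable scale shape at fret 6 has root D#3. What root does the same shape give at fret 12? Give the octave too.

A3

Moving from fret 6 to fret 12 shifts the root by 6 semitones.
D#3 up 6 semitones is A3.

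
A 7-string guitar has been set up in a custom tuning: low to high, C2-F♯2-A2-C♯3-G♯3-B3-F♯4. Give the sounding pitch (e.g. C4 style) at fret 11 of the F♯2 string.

Each fret is one semitone, so F♯2 + 11 = F3.

F3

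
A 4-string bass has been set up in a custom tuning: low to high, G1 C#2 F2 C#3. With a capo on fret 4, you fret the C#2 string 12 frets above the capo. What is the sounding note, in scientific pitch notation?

The capo raises the open C#2 by 4 semitones to F2; fretting 12 more gives C#2 + 4 + 12 = C#2 + 16 semitones = F3.

F3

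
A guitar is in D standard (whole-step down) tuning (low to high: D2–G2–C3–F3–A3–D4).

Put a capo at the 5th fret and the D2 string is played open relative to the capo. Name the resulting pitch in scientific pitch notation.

G2

The capo raises the open D2 by 5 semitones to G2; fretting 0 more gives D2 + 5 + 0 = D2 + 5 semitones = G2.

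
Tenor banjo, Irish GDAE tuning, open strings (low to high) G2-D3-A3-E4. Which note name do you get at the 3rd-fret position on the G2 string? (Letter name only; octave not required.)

A#

The open G2 string plus 3 semitones: G–G#–A–A#.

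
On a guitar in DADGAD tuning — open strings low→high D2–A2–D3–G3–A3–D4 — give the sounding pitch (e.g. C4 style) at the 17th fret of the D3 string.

The open D3 string plus 17 semitones: D–D#–E–F–…–F–F#–G.
The walk passes from B into C once, so the octave number goes from 3 to 4.

G4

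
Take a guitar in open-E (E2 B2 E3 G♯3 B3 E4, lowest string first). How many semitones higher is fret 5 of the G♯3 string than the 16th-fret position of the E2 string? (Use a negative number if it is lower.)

5 semitones

G♯3 at fret 5 → C♯4 (MIDI 61); E2 at fret 16 → G♯3 (MIDI 56).
61 − 56 = 5, so the two pitches are 5 semitones apart.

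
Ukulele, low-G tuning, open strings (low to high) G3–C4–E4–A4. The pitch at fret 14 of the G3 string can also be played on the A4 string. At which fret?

0

G3 at fret 14 is G3 + 14 semitones = A4.
The open A4 string is 14 semitones above the open G3, so the same pitch on the A4 string lies at fret 14 − 14 = 0.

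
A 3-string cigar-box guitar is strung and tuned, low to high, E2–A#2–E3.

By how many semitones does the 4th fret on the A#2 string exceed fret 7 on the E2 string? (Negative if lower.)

A#2 at fret 4 → D3 (MIDI 50); E2 at fret 7 → B2 (MIDI 47).
50 − 47 = 3, so the two pitches are 3 semitones apart.

3 semitones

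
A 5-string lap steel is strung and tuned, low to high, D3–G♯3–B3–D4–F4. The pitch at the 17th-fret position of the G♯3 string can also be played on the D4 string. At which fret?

G♯3 at fret 17 is G♯3 + 17 semitones = C♯5.
The open D4 string is 6 semitones above the open G♯3, so the same pitch on the D4 string lies at fret 17 − 6 = 11.

11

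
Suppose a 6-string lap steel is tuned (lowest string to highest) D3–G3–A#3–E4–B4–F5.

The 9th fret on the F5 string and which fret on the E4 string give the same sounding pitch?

22

Fret 9 on F5 is MIDI 77 + 9 = 86 (D6). On the E4 string (open MIDI 64), that pitch is 86 − 64 = fret 22.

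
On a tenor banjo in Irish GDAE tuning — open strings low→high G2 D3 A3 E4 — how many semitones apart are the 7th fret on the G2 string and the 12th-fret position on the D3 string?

G2 at fret 7 → D3 (MIDI 50); D3 at fret 12 → D4 (MIDI 62).
50 − 62 = -12, so the two pitches are 12 semitones apart, with D4 the higher.

12 semitones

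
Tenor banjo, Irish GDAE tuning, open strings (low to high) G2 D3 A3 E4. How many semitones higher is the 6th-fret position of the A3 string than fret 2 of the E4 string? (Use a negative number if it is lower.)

A3 at fret 6 → D#4 (MIDI 63); E4 at fret 2 → F#4 (MIDI 66).
63 − 66 = -3, so the two pitches are 3 semitones apart.

-3 semitones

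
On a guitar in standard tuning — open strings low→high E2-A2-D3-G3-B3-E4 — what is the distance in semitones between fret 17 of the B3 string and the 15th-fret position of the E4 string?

3 semitones

B3 at fret 17 → E5 (MIDI 76); E4 at fret 15 → G5 (MIDI 79).
76 − 79 = -3, so the two pitches are 3 semitones apart, with G5 the higher.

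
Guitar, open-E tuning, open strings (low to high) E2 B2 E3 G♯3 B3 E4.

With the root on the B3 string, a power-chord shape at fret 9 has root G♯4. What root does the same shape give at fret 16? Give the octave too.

D♯5

Moving from fret 9 to fret 16 shifts the root by 7 semitones.
G♯4 up 7 semitones is D♯5.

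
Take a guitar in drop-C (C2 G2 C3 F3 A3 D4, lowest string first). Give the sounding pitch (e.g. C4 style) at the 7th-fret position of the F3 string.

C4

Each fret is one semitone, so F3 + 7 = C4.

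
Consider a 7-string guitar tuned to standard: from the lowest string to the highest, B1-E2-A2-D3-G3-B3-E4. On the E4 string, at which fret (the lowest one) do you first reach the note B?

From E4, count semitones up the chromatic scale until reaching B: E–F–F#–G–G#–A–A#–B — 7 steps.

7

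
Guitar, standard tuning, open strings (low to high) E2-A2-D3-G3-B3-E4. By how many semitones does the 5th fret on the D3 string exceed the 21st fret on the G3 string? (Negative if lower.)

D3 at fret 5 → G3 (MIDI 55); G3 at fret 21 → E5 (MIDI 76).
55 − 76 = -21, so the two pitches are 21 semitones apart.

-21 semitones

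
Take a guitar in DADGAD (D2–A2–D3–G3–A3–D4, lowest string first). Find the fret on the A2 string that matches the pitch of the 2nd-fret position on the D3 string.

7

D3 at fret 2 is D3 + 2 semitones = E3.
The open A2 string is 5 semitones below the open D3, so the same pitch on the A2 string lies at fret 2 + 5 = 7.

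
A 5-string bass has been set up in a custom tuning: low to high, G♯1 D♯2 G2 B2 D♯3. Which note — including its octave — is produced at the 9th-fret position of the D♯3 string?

D♯3 is MIDI 51. Adding 9 gives 60, which is C4.

C4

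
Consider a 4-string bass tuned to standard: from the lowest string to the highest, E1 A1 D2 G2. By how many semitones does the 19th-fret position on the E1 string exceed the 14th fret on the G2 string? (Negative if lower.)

-10 semitones

E1 at fret 19 → B2 (MIDI 47); G2 at fret 14 → A3 (MIDI 57).
47 − 57 = -10, so the two pitches are 10 semitones apart.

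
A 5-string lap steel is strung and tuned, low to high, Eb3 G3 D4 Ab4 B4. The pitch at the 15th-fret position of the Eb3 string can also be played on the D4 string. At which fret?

Fret 15 on Eb3 is MIDI 51 + 15 = 66 (Gb4). On the D4 string (open MIDI 62), that pitch is 66 − 62 = fret 4.

4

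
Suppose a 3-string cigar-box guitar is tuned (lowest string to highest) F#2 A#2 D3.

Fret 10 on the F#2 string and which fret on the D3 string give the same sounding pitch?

2

F#2 at fret 10 is F#2 + 10 semitones = E3.
The open D3 string is 8 semitones above the open F#2, so the same pitch on the D3 string lies at fret 10 − 8 = 2.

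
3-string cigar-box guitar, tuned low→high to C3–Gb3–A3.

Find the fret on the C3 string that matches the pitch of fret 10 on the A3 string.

Fret 10 on A3 is MIDI 57 + 10 = 67 (G4). On the C3 string (open MIDI 48), that pitch is 67 − 48 = fret 19.

19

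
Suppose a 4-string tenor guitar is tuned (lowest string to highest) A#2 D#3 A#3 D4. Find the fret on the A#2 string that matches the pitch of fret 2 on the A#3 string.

A#3 at fret 2 is A#3 + 2 semitones = C4.
The open A#2 string is 12 semitones below the open A#3, so the same pitch on the A#2 string lies at fret 2 + 12 = 14.

14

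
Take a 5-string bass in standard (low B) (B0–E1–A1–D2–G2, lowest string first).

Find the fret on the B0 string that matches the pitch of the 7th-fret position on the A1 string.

17

A1 at fret 7 is A1 + 7 semitones = E2.
The open B0 string is 10 semitones below the open A1, so the same pitch on the B0 string lies at fret 7 + 10 = 17.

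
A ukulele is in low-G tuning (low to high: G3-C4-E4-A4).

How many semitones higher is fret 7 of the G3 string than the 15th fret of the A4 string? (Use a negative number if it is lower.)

-22 semitones

G3 at fret 7 → D4 (MIDI 62); A4 at fret 15 → C6 (MIDI 84).
62 − 84 = -22, so the two pitches are 22 semitones apart.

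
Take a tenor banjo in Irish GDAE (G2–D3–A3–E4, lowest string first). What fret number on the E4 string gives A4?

A4 is 5 semitones above the open E4 (E–F–F#–G–G#–A), so it sits at fret 5.

5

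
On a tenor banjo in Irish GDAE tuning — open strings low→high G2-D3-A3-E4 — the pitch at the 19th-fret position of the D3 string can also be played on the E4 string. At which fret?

5

Fret 19 on D3 is MIDI 50 + 19 = 69 (A4). On the E4 string (open MIDI 64), that pitch is 69 − 64 = fret 5.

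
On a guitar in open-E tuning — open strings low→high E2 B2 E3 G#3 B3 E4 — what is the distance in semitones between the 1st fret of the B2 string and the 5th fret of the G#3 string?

13 semitones

B2 at fret 1 → C3 (MIDI 48); G#3 at fret 5 → C#4 (MIDI 61).
48 − 61 = -13, so the two pitches are 13 semitones apart, with C#4 the higher.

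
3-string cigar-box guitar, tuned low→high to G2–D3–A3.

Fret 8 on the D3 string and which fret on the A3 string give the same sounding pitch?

1

D3 at fret 8 is D3 + 8 semitones = A#3.
The open A3 string is 7 semitones above the open D3, so the same pitch on the A3 string lies at fret 8 − 7 = 1.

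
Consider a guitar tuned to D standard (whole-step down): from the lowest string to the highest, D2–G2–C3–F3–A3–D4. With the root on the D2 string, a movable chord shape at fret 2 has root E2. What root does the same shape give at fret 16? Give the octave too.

F#3

Moving from fret 2 to fret 16 shifts the root by 14 semitones.
E2 up 14 semitones is F#3.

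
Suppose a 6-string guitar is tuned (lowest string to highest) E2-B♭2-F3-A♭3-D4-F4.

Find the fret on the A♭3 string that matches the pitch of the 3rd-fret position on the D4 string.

9

Fret 3 on D4 is MIDI 62 + 3 = 65 (F4). On the A♭3 string (open MIDI 56), that pitch is 65 − 56 = fret 9.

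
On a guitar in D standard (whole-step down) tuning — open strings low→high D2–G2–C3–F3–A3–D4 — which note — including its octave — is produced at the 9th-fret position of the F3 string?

D4

F3 is MIDI 53. Adding 9 gives 62, which is D4.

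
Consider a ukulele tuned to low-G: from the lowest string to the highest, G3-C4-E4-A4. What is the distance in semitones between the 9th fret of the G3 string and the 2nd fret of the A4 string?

G3 at fret 9 → E4 (MIDI 64); A4 at fret 2 → B4 (MIDI 71).
64 − 71 = -7, so the two pitches are 7 semitones apart, with B4 the higher.

7 semitones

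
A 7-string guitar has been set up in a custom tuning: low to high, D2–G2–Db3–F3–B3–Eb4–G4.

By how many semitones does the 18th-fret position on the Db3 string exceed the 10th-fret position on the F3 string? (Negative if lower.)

Db3 at fret 18 → G4 (MIDI 67); F3 at fret 10 → Eb4 (MIDI 63).
67 − 63 = 4, so the two pitches are 4 semitones apart.

4 semitones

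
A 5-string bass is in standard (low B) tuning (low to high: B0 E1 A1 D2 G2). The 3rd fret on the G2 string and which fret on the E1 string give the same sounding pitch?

Fret 3 on G2 is MIDI 43 + 3 = 46 (A#2). On the E1 string (open MIDI 28), that pitch is 46 − 28 = fret 18.

18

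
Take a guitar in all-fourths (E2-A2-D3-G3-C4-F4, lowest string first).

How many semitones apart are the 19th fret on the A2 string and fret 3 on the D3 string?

11 semitones

A2 at fret 19 → E4 (MIDI 64); D3 at fret 3 → F3 (MIDI 53).
64 − 53 = 11, so the two pitches are 11 semitones apart, with E4 the higher.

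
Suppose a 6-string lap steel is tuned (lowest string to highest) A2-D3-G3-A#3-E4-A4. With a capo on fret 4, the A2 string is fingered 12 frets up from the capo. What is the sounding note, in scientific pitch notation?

The capo raises the open A2 by 4 semitones to C#3; fretting 12 more gives A2 + 4 + 12 = A2 + 16 semitones = C#4.
(Also written Db.)

C#4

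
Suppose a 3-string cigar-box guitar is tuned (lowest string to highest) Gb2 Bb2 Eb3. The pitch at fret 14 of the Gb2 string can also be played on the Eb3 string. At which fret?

5

Gb2 at fret 14 is Gb2 + 14 semitones = Ab3.
The open Eb3 string is 9 semitones above the open Gb2, so the same pitch on the Eb3 string lies at fret 14 − 9 = 5.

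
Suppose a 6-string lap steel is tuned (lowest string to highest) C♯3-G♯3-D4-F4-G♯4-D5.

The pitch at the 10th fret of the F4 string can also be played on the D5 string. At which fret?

F4 at fret 10 is F4 + 10 semitones = D♯5.
The open D5 string is 9 semitones above the open F4, so the same pitch on the D5 string lies at fret 10 − 9 = 1.

1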